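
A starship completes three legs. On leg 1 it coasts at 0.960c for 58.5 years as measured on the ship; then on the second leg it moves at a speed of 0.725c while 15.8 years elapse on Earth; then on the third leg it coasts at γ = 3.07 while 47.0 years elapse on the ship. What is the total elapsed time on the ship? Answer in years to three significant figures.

Leg 1: 58.5 years is already measured on the ship.
Leg 2: γ = 1/√(1 − 0.725²) = 1/√0.4744 = 1.452; τ_2 = 15.8/1.452 = 10.88 years.
Leg 3: 47.0 years is already measured on the ship.
Total: 58.50 + 10.88 + 47.00 years.

τ = 116 years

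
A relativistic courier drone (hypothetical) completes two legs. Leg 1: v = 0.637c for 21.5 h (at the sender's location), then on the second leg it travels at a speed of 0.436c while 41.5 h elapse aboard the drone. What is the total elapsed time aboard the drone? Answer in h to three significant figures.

τ = 58.1 h

Leg 1: γ = 1/√(1 − 0.637²) = 1/√0.5942 = 1.297; τ_1 = 21.5/1.297 = 16.57 h.
Leg 2: 41.5 h is already measured aboard the drone.
Total: 16.57 + 41.50 h.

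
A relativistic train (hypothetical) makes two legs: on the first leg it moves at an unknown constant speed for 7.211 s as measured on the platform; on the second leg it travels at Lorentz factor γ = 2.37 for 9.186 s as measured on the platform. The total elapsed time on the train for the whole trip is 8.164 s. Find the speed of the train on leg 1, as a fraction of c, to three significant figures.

β = 0.804

Leg 1: speed unknown; τ_1 = 7.211/γ_1.
Leg 2: γ = 2.37; τ_2 = 9.186/2.370 = 3.876 s.
Total proper time: τ_1 + 3.876 = 8.164, so τ_1 = 8.164 − 3.876 = 4.288 s.
γ_1 = 7.211/4.288 = 1.682; β = √(1 − 1/γ²) = √0.6464.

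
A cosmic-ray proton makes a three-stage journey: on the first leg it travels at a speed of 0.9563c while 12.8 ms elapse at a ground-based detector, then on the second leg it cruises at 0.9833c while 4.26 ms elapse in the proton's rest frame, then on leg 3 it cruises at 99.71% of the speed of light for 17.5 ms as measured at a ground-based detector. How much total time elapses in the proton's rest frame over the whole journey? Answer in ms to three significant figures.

Leg 1: γ = 1/√(1 − 0.9563²) = 1/√0.08549 = 3.420; τ_1 = 12.8/3.420 = 3.743 ms.
Leg 2: 4.26 ms is already measured in the proton's rest frame.
Leg 3: β = 0.9971; γ = 1/√(1 − 0.9971²) = 1/√0.005792 = 13.14; τ_3 = 17.5/13.14 = 1.332 ms.
Total: 3.743 + 4.260 + 1.332 ms.

τ = 9.33 ms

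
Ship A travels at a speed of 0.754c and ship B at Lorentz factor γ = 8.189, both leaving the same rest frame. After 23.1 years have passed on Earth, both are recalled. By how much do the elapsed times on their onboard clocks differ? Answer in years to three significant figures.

|τ_A − τ_B| = 12.4 years

A: γ = 1/√(1 − 0.754²) = 1/√0.4315 = 1.522; τ_A = 23.1/1.522 = 15.17 years.
B: γ = 8.189; τ_B = 23.1/8.189 = 2.821 years.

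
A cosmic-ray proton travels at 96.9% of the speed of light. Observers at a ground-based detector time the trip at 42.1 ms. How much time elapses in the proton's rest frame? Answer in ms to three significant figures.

τ = 10.4 ms

β = 0.969; γ = 1/√(1 − 0.969²) = 1/√0.06104 = 4.048
The interval measured at a ground-based detector is the dilated one; the clock in the proton's rest frame measures the proper time τ = Δt/γ = 42.1/4.048 ms.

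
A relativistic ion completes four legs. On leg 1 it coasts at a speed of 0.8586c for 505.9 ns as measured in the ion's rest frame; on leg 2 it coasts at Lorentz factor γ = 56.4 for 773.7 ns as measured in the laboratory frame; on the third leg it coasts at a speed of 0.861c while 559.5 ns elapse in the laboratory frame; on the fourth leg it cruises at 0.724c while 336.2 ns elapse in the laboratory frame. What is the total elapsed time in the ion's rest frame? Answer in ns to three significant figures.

Leg 1: 505.9 ns is already measured in the ion's rest frame.
Leg 2: γ = 56.4; τ_2 = 773.7/56.40 = 13.72 ns.
Leg 3: γ = 1/√(1 − 0.861²) = 1/√0.2587 = 1.966; τ_3 = 559.5/1.966 = 284.6 ns.
Leg 4: γ = 1/√(1 − 0.724²) = 1/√0.4758 = 1.450; τ_4 = 336.2/1.450 = 231.9 ns.
Total: 505.9 + 13.72 + 284.6 + 231.9 ns.

τ = 1040 ns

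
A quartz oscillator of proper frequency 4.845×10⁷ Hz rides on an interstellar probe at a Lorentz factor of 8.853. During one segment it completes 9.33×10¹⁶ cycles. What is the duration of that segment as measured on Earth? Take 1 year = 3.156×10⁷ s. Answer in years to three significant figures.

Δt = 540 years

γ = 8.853
Proper time for N cycles: τ = N/f = 9.33×10¹⁶/(4.845×10⁷) = 1.926×10⁹ s = 61.02 years.
Lab-frame duration Δt = γτ = 8.853 × 61.02 = 540.2 years.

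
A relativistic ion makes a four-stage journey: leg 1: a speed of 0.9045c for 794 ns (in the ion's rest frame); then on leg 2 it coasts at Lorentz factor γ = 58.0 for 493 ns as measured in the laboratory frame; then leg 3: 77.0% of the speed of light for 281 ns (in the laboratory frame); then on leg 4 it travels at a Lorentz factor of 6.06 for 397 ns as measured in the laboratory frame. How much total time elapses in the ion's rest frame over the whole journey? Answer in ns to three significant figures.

τ = 1050 ns

Leg 1: 794 ns is already measured in the ion's rest frame.
Leg 2: γ = 58.0; τ_2 = 493/58.00 = 8.500 ns.
Leg 3: β = 0.770; γ = 1/√(1 − 0.770²) = 1/√0.4071 = 1.567; τ_3 = 281/1.567 = 179.3 ns.
Leg 4: γ = 6.06; τ_4 = 397/6.060 = 65.51 ns.
Total: 794.0 + 8.500 + 179.3 + 65.51 ns.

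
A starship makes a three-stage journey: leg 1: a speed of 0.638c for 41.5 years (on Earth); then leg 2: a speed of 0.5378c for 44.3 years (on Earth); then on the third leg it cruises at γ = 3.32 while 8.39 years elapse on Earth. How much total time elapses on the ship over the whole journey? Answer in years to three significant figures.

τ = 71.8 years

Leg 1: γ = 1/√(1 − 0.638²) = 1/√0.5930 = 1.299; τ_1 = 41.5/1.299 = 31.96 years.
Leg 2: γ = 1/√(1 − 0.5378²) = 1/√0.7108 = 1.186; τ_2 = 44.3/1.186 = 37.35 years.
Leg 3: γ = 3.32; τ_3 = 8.39/3.320 = 2.527 years.
Total: 31.96 + 37.35 + 2.527 years.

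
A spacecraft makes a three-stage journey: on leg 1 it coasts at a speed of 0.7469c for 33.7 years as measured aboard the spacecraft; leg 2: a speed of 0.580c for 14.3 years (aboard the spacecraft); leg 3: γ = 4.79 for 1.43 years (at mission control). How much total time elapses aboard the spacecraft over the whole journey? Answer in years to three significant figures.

τ = 48.3 years

Leg 1: 33.7 years is already measured aboard the spacecraft.
Leg 2: 14.3 years is already measured aboard the spacecraft.
Leg 3: γ = 4.79; τ_3 = 1.43/4.790 = 0.2985 years.
Total: 33.70 + 14.30 + 0.2985 years.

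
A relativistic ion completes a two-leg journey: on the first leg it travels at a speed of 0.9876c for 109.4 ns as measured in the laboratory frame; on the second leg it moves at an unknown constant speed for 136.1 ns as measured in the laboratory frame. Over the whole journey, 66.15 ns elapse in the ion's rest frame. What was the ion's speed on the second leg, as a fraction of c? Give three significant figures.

β = 0.933

Leg 1: γ = 1/√(1 − 0.9876²) = 1/√0.02465 = 6.370; τ_1 = 109.4/6.370 = 17.17 ns.
Leg 2: speed unknown; τ_2 = 136.1/γ_2.
Total proper time: 17.17 + τ_2 = 66.15, so τ_2 = 66.15 − 17.17 = 48.98 ns.
γ_2 = 136.1/48.98 = 2.779; β = √(1 − 1/γ²) = √0.8705.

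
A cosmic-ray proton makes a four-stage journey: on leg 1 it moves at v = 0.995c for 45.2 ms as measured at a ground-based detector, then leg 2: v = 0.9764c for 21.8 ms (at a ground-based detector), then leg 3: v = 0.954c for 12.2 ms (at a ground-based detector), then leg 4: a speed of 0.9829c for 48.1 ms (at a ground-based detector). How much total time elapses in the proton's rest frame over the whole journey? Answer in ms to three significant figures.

Leg 1: γ = 1/√(1 − 0.995²) = 1/√0.009975 = 10.01; τ_1 = 45.2/10.01 = 4.514 ms.
Leg 2: γ = 1/√(1 − 0.9764²) = 1/√0.04664 = 4.630; τ_2 = 21.8/4.630 = 4.708 ms.
Leg 3: γ = 1/√(1 − 0.954²) = 1/√0.08988 = 3.335; τ_3 = 12.2/3.335 = 3.658 ms.
Leg 4: γ = 1/√(1 − 0.9829²) = 1/√0.03391 = 5.431; τ_4 = 48.1/5.431 = 8.857 ms.
Total: 4.514 + 4.708 + 3.658 + 8.857 ms.

τ = 21.7 ms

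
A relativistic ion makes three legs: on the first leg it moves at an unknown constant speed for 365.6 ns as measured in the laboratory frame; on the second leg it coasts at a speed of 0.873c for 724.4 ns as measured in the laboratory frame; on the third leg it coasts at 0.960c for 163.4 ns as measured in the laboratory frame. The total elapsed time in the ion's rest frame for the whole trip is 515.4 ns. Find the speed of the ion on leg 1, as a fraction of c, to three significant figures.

Leg 1: speed unknown; τ_1 = 365.6/γ_1.
Leg 2: γ = 1/√(1 − 0.873²) = 1/√0.2379 = 2.050; τ_2 = 724.4/2.050 = 353.3 ns.
Leg 3: γ = 1/√(1 − 0.960²) = 25/7 ≈ 3.571; τ_3 = 163.4/3.571 = 45.75 ns.
Total proper time: τ_1 + 353.3 + 45.75 = 515.4, so τ_1 = 515.4 − 399.1 = 116.3 ns.
γ_1 = 365.6/116.3 = 3.142; β = √(1 − 1/γ²) = √0.8987.

β = 0.948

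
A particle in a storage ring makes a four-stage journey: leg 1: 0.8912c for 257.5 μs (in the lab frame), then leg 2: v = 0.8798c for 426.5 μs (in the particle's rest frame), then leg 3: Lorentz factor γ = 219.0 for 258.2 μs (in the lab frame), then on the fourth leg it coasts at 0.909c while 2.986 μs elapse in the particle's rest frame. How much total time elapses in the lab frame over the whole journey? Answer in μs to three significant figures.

Leg 1: 257.5 μs is already measured in the lab frame.
Leg 2: γ = 1/√(1 − 0.8798²) = 1/√0.2260 = 2.104; Δt_2 = 2.104 × 426.5 = 897.2 μs.
Leg 3: 258.2 μs is already measured in the lab frame.
Leg 4: γ = 1/√(1 − 0.909²) = 1/√0.1737 = 2.399; Δt_4 = 2.399 × 2.986 = 7.164 μs.
Total: 257.5 + 897.2 + 258.2 + 7.164 μs.

Δt = 1420 μs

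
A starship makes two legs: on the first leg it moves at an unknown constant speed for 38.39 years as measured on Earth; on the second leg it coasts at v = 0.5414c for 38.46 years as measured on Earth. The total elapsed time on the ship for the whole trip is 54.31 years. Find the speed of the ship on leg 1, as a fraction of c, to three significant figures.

β = 0.820

Leg 1: speed unknown; τ_1 = 38.39/γ_1.
Leg 2: γ = 1/√(1 − 0.5414²) = 1/√0.7069 = 1.189; τ_2 = 38.46/1.189 = 32.34 years.
Total proper time: τ_1 + 32.34 = 54.31, so τ_1 = 54.31 − 32.34 = 21.97 years.
γ_1 = 38.39/21.97 = 1.747; β = √(1 − 1/γ²) = √0.6724.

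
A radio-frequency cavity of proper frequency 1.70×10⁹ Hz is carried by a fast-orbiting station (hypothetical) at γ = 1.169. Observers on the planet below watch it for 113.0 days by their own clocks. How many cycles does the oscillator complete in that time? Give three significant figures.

N = 1.42×10¹⁶

γ = 1.169
During 113.0 days of lab time, the oscillator's proper time advances by τ = Δt/γ = 113.0/1.169 = 96.66 days = 8.352×10⁶ s.
N = f × τ = 1.70×10⁹ × 8.352×10⁶ = 1.420×10¹⁶.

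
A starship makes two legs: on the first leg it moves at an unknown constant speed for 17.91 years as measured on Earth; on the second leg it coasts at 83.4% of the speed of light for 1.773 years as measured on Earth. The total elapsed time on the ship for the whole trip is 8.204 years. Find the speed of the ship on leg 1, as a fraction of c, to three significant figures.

β = 0.915

Leg 1: speed unknown; τ_1 = 17.91/γ_1.
Leg 2: β = 0.834; γ = 1/√(1 − 0.834²) = 1/√0.3044 = 1.812; τ_2 = 1.773/1.812 = 0.9783 years.
Total proper time: τ_1 + 0.9783 = 8.204, so τ_1 = 8.204 − 0.9783 = 7.226 years.
γ_1 = 17.91/7.226 = 2.479; β = √(1 − 1/γ²) = √0.8372.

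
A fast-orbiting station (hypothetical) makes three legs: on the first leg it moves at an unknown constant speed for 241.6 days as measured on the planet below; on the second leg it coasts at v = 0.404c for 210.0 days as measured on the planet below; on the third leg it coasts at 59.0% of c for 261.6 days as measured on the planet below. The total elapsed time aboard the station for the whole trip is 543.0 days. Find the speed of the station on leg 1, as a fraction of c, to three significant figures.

Leg 1: speed unknown; τ_1 = 241.6/γ_1.
Leg 2: γ = 1/√(1 − 0.404²) = 1/√0.8368 = 1.093; τ_2 = 210.0/1.093 = 192.1 days.
Leg 3: β = 0.590; γ = 1/√(1 − 0.590²) = 1/√0.6519 = 1.239; τ_3 = 261.6/1.239 = 211.2 days.
Total proper time: τ_1 + 192.1 + 211.2 = 543.0, so τ_1 = 543.0 − 403.3 = 139.7 days.
γ_1 = 241.6/139.7 = 1.730; β = √(1 − 1/γ²) = √0.6657.

β = 0.816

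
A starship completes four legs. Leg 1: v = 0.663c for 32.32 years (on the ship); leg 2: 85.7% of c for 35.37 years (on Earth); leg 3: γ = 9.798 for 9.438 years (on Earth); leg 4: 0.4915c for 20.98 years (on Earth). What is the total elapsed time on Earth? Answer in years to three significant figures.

Leg 1: γ = 1/√(1 − 0.663²) = 1/√0.5604 = 1.336; Δt_1 = 1.336 × 32.32 = 43.17 years.
Leg 2: 35.37 years is already measured on Earth.
Leg 3: 9.438 years is already measured on Earth.
Leg 4: 20.98 years is already measured on Earth.
Total: 43.17 + 35.37 + 9.438 + 20.98 years.

Δt = 109 years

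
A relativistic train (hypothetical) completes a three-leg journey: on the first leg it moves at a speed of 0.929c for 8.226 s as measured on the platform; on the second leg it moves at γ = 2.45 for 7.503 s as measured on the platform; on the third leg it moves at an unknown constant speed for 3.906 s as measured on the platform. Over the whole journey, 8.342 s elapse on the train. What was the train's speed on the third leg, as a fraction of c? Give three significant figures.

Leg 1: γ = 1/√(1 − 0.929²) = 1/√0.1370 = 2.702; τ_1 = 8.226/2.702 = 3.044 s.
Leg 2: γ = 2.45; τ_2 = 7.503/2.450 = 3.062 s.
Leg 3: speed unknown; τ_3 = 3.906/γ_3.
Total proper time: 3.044 + 3.062 + τ_3 = 8.342, so τ_3 = 8.342 − 6.107 = 2.235 s.
γ_3 = 3.906/2.235 = 1.747; β = √(1 − 1/γ²) = √0.6725.

β = 0.820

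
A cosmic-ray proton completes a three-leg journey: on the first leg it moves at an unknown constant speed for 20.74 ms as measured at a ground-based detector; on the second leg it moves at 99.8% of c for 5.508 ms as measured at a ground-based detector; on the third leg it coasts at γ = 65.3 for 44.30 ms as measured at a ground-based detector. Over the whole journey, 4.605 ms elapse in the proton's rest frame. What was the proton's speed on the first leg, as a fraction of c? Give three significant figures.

β = 0.985

Leg 1: speed unknown; τ_1 = 20.74/γ_1.
Leg 2: β = 0.998; γ = 1/√(1 − 0.998²) = 1/√0.003996 = 15.82; τ_2 = 5.508/15.82 = 0.3482 ms.
Leg 3: γ = 65.3; τ_3 = 44.30/65.30 = 0.6784 ms.
Total proper time: τ_1 + 0.3482 + 0.6784 = 4.605, so τ_1 = 4.605 − 1.027 = 3.578 ms.
γ_1 = 20.74/3.578 = 5.796; β = √(1 − 1/γ²) = √0.9702.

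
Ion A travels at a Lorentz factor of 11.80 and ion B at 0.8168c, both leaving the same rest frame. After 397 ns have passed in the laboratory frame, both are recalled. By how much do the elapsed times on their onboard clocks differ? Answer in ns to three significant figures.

|τ_A − τ_B| = 195 ns

A: γ = 11.80; τ_A = 397/11.80 = 33.64 ns.
B: γ = 1/√(1 − 0.8168²) = 1/√0.3328 = 1.733; τ_B = 397/1.733 = 229.0 ns.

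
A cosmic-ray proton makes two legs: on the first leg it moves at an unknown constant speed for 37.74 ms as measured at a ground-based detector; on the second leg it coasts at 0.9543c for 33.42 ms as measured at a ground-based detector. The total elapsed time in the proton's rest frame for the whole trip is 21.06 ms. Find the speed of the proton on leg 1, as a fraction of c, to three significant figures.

Leg 1: speed unknown; τ_1 = 37.74/γ_1.
Leg 2: γ = 1/√(1 − 0.9543²) = 1/√0.08931 = 3.346; τ_2 = 33.42/3.346 = 9.988 ms.
Total proper time: τ_1 + 9.988 = 21.06, so τ_1 = 21.06 − 9.988 = 11.07 ms.
γ_1 = 37.74/11.07 = 3.408; β = √(1 − 1/γ²) = √0.9139.

β = 0.956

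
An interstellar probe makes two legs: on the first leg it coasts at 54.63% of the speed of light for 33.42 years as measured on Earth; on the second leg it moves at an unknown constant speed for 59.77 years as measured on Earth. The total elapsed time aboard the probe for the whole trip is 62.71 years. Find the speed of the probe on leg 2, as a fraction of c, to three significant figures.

Leg 1: β = 0.5463; γ = 1/√(1 − 0.5463²) = 1/√0.7016 = 1.194; τ_1 = 33.42/1.194 = 27.99 years.
Leg 2: speed unknown; τ_2 = 59.77/γ_2.
Total proper time: 27.99 + τ_2 = 62.71, so τ_2 = 62.71 − 27.99 = 34.72 years.
γ_2 = 59.77/34.72 = 1.722; β = √(1 − 1/γ²) = √0.6626.

β = 0.814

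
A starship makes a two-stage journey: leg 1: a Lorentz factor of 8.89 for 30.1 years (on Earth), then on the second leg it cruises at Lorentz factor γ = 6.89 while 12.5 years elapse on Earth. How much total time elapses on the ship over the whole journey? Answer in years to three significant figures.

Leg 1: γ = 8.89; τ_1 = 30.1/8.890 = 3.386 years.
Leg 2: γ = 6.89; τ_2 = 12.5/6.890 = 1.814 years.
Total: 3.386 + 1.814 years.

τ = 5.20 years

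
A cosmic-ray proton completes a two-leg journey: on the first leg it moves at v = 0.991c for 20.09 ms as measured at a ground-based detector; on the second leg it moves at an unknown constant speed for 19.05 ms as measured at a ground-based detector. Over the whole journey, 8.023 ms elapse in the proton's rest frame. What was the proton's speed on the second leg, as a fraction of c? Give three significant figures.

Leg 1: γ = 1/√(1 − 0.991²) = 1/√0.01792 = 7.470; τ_1 = 20.09/7.470 = 2.689 ms.
Leg 2: speed unknown; τ_2 = 19.05/γ_2.
Total proper time: 2.689 + τ_2 = 8.023, so τ_2 = 8.023 − 2.689 = 5.334 ms.
γ_2 = 19.05/5.334 = 3.572; β = √(1 − 1/γ²) = √0.9216.

β = 0.960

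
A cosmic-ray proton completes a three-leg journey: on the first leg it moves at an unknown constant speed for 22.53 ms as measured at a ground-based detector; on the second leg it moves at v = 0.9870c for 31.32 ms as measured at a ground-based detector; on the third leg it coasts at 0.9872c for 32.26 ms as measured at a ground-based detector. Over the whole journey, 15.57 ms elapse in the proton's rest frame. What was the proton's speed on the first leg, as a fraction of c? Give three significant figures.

Leg 1: speed unknown; τ_1 = 22.53/γ_1.
Leg 2: γ = 1/√(1 − 0.9870²) = 1/√0.02583 = 6.222; τ_2 = 31.32/6.222 = 5.034 ms.
Leg 3: γ = 1/√(1 − 0.9872²) = 1/√0.02544 = 6.270; τ_3 = 32.26/6.270 = 5.145 ms.
Total proper time: τ_1 + 5.034 + 5.145 = 15.57, so τ_1 = 15.57 − 10.18 = 5.391 ms.
γ_1 = 22.53/5.391 = 4.179; β = √(1 − 1/γ²) = √0.9427.

β = 0.971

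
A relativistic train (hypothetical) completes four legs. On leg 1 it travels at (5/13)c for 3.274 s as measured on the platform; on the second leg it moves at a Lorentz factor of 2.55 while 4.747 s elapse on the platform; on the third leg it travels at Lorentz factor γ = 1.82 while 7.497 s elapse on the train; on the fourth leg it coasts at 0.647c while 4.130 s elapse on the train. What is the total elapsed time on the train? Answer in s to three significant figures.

τ = 16.5 s

Leg 1: γ = 1/√(1 − (5/13)²) = 13/12 ≈ 1.083; τ_1 = 3.274/1.083 = 3.022 s.
Leg 2: γ = 2.55; τ_2 = 4.747/2.550 = 1.862 s.
Leg 3: 7.497 s is already measured on the train.
Leg 4: 4.130 s is already measured on the train.
Total: 3.022 + 1.862 + 7.497 + 4.130 s.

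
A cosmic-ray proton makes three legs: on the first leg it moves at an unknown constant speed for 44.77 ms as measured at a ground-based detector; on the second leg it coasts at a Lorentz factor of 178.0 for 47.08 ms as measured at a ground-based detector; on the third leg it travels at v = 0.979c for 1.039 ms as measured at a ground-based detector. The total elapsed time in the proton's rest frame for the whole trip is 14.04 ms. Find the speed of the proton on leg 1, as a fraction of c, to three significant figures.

Leg 1: speed unknown; τ_1 = 44.77/γ_1.
Leg 2: γ = 178.0; τ_2 = 47.08/178.0 = 0.2645 ms.
Leg 3: γ = 1/√(1 − 0.979²) = 1/√0.04156 = 4.905; τ_3 = 1.039/4.905 = 0.2118 ms.
Total proper time: τ_1 + 0.2645 + 0.2118 = 14.04, so τ_1 = 14.04 − 0.4763 = 13.56 ms.
γ_1 = 44.77/13.56 = 3.301; β = √(1 − 1/γ²) = √0.9082.

β = 0.953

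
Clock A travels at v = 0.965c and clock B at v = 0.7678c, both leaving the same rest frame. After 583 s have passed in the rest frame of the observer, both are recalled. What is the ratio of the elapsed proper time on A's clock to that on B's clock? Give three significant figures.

τ_A/τ_B = 0.409

A: γ = 1/√(1 − 0.965²) = 1/√0.06878 = 3.813. B: γ = 1/√(1 − 0.7678²) = 1/√0.4105 = 1.561.
τ_A/τ_B = γ_B/γ_A = 1.561/3.813 = 0.4093, so τ_A/τ_B = 0.4093.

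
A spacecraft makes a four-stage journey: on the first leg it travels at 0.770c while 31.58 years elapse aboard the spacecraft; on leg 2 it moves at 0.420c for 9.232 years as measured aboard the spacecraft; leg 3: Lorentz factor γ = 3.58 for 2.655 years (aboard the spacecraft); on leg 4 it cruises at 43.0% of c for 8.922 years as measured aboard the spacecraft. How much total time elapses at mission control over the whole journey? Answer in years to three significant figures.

Δt = 79.1 years

Leg 1: γ = 1/√(1 − 0.770²) = 1/√0.4071 = 1.567; Δt_1 = 1.567 × 31.58 = 49.50 years.
Leg 2: γ = 1/√(1 − 0.420²) = 1/√0.8236 = 1.102; Δt_2 = 1.102 × 9.232 = 10.17 years.
Leg 3: γ = 3.58; Δt_3 = 3.580 × 2.655 = 9.505 years.
Leg 4: β = 0.430; γ = 1/√(1 − 0.430²) = 1/√0.8151 = 1.108; Δt_4 = 1.108 × 8.922 = 9.882 years.
Total: 49.50 + 10.17 + 9.505 + 9.882 years.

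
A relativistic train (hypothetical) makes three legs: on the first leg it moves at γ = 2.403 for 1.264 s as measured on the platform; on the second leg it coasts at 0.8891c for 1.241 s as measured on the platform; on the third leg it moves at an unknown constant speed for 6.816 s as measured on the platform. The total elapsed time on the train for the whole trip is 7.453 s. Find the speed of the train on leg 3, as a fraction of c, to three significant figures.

Leg 1: γ = 2.403; τ_1 = 1.264/2.403 = 0.5260 s.
Leg 2: γ = 1/√(1 − 0.8891²) = 1/√0.2095 = 2.185; τ_2 = 1.241/2.185 = 0.5680 s.
Leg 3: speed unknown; τ_3 = 6.816/γ_3.
Total proper time: 0.5260 + 0.5680 + τ_3 = 7.453, so τ_3 = 7.453 − 1.094 = 6.359 s.
γ_3 = 6.816/6.359 = 1.072; β = √(1 − 1/γ²) = √0.1296.

β = 0.360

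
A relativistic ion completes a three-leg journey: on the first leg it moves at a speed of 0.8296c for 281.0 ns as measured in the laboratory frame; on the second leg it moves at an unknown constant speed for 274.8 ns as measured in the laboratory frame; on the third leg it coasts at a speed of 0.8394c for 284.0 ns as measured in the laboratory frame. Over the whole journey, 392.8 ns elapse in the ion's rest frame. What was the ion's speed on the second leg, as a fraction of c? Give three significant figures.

β = 0.955

Leg 1: γ = 1/√(1 − 0.8296²) = 1/√0.3118 = 1.791; τ_1 = 281.0/1.791 = 156.9 ns.
Leg 2: speed unknown; τ_2 = 274.8/γ_2.
Leg 3: γ = 1/√(1 − 0.8394²) = 1/√0.2954 = 1.840; τ_3 = 284.0/1.840 = 154.4 ns.
Total proper time: 156.9 + τ_2 + 154.4 = 392.8, so τ_2 = 392.8 − 311.3 = 81.54 ns.
γ_2 = 274.8/81.54 = 3.370; β = √(1 − 1/γ²) = √0.9119.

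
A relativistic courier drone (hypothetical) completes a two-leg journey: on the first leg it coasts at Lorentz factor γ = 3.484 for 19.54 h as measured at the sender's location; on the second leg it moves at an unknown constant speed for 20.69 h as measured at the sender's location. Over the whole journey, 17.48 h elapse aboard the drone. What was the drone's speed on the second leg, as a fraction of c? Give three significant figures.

β = 0.819

Leg 1: γ = 3.484; τ_1 = 19.54/3.484 = 5.608 h.
Leg 2: speed unknown; τ_2 = 20.69/γ_2.
Total proper time: 5.608 + τ_2 = 17.48, so τ_2 = 17.48 − 5.608 = 11.87 h.
γ_2 = 20.69/11.87 = 1.743; β = √(1 − 1/γ²) = √0.6708.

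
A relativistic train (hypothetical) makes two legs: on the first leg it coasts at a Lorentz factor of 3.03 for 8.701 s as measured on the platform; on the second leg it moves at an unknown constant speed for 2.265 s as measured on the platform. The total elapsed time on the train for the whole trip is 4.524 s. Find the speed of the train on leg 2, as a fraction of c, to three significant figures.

β = 0.684

Leg 1: γ = 3.03; τ_1 = 8.701/3.030 = 2.872 s.
Leg 2: speed unknown; τ_2 = 2.265/γ_2.
Total proper time: 2.872 + τ_2 = 4.524, so τ_2 = 4.524 − 2.872 = 1.652 s.
γ_2 = 2.265/1.652 = 1.371; β = √(1 − 1/γ²) = √0.4678.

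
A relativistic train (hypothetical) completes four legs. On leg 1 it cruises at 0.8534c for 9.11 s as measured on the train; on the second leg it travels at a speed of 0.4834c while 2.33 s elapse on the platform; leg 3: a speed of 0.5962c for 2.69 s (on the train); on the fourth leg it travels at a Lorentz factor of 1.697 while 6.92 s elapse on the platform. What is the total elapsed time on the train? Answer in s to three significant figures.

τ = 17.9 s

Leg 1: 9.11 s is already measured on the train.
Leg 2: γ = 1/√(1 − 0.4834²) = 1/√0.7663 = 1.142; τ_2 = 2.33/1.142 = 2.040 s.
Leg 3: 2.69 s is already measured on the train.
Leg 4: γ = 1.697; τ_4 = 6.92/1.697 = 4.078 s.
Total: 9.110 + 2.040 + 2.690 + 4.078 s.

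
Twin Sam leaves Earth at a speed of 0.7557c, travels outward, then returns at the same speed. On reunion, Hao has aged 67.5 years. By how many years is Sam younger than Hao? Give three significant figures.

γ = 1/√(1 − 0.7557²) = 1/√0.4289 = 1.527
Sam's elapsed proper time: τ = 67.5/1.527 = 44.21 years.
Age gap = Δt − τ = 67.5 − 44.21 years.

Δt − τ = 23.3 years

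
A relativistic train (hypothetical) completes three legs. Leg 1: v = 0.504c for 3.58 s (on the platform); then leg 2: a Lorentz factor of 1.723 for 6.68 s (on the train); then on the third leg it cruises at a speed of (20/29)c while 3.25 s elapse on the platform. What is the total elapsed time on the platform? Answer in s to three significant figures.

Leg 1: 3.58 s is already measured on the platform.
Leg 2: γ = 1.723; Δt_2 = 1.723 × 6.68 = 11.51 s.
Leg 3: 3.25 s is already measured on the platform.
Total: 3.580 + 11.51 + 3.250 s.

Δt = 18.3 s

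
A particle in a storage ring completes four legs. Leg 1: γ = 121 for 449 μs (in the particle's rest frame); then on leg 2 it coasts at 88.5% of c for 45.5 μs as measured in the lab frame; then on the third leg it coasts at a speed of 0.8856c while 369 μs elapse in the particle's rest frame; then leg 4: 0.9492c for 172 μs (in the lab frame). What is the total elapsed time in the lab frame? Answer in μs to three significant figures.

Leg 1: γ = 121; Δt_1 = 121.0 × 449 = 5.433×10⁴ μs.
Leg 2: 45.5 μs is already measured in the lab frame.
Leg 3: γ = 1/√(1 − 0.8856²) = 1/√0.2157 = 2.153; Δt_3 = 2.153 × 369 = 794.5 μs.
Leg 4: 172 μs is already measured in the lab frame.
Total: 5.433×10⁴ + 45.50 + 794.5 + 172.0 μs.

Δt = 5.53×10⁴ μs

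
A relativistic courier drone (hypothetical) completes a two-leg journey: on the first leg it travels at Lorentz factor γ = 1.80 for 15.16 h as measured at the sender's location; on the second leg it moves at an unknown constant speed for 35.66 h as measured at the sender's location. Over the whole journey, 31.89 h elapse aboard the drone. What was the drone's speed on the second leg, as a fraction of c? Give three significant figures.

Leg 1: γ = 1.80; τ_1 = 15.16/1.800 = 8.422 h.
Leg 2: speed unknown; τ_2 = 35.66/γ_2.
Total proper time: 8.422 + τ_2 = 31.89, so τ_2 = 31.89 − 8.422 = 23.47 h.
γ_2 = 35.66/23.47 = 1.520; β = √(1 − 1/γ²) = √0.5669.

β = 0.753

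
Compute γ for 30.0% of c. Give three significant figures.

γ = 1.05

β = 0.300; γ = 1/√(1 − 0.300²) = 1/√0.9100 = 1.048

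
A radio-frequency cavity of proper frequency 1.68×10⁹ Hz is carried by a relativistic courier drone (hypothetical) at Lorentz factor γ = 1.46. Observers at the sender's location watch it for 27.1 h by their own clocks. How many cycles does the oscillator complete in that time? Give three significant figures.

N = 1.12×10¹⁴

γ = 1.46
During 27.1 h of lab time, the oscillator's proper time advances by τ = Δt/γ = 27.1/1.460 = 18.56 h = 6.682×10⁴ s.
N = f × τ = 1.68×10⁹ × 6.682×10⁴ = 1.123×10¹⁴.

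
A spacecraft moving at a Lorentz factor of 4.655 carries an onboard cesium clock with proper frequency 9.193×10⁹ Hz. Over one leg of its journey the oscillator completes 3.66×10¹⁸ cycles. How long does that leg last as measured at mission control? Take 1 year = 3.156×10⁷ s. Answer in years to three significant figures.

Δt = 58.7 years

γ = 4.655
Proper time for N cycles: τ = N/f = 3.66×10¹⁸/(9.193×10⁹) = 3.981×10⁸ s = 12.61 years.
Lab-frame duration Δt = γτ = 4.655 × 12.61 = 58.72 years.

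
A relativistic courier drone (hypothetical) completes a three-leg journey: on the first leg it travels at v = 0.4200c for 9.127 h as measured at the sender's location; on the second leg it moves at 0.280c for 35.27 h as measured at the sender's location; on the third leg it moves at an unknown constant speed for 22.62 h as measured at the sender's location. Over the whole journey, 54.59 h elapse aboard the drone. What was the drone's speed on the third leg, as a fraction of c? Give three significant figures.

Leg 1: γ = 1/√(1 − 0.4200²) = 1/√0.8236 = 1.102; τ_1 = 9.127/1.102 = 8.283 h.
Leg 2: γ = 1/√(1 − 0.280²) = 25/24 ≈ 1.042; τ_2 = 35.27/1.042 = 33.86 h.
Leg 3: speed unknown; τ_3 = 22.62/γ_3.
Total proper time: 8.283 + 33.86 + τ_3 = 54.59, so τ_3 = 54.59 − 42.14 = 12.45 h.
γ_3 = 22.62/12.45 = 1.817; β = √(1 − 1/γ²) = √0.6972.

β = 0.835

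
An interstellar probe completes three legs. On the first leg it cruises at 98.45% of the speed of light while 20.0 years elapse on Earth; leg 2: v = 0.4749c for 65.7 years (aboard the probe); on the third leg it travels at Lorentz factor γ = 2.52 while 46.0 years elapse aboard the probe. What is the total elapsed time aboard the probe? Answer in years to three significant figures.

Leg 1: β = 0.9845; γ = 1/√(1 − 0.9845²) = 1/√0.03076 = 5.702; τ_1 = 20.0/5.702 = 3.508 years.
Leg 2: 65.7 years is already measured aboard the probe.
Leg 3: 46.0 years is already measured aboard the probe.
Total: 3.508 + 65.70 + 46.00 years.

τ = 115 years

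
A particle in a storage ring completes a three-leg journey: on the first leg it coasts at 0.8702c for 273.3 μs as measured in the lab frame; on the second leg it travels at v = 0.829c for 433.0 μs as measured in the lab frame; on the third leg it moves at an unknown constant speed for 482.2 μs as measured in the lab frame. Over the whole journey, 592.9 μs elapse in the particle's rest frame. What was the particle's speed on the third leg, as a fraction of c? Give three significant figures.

β = 0.894

Leg 1: γ = 1/√(1 − 0.8702²) = 1/√0.2428 = 2.030; τ_1 = 273.3/2.030 = 134.7 μs.
Leg 2: γ = 1/√(1 − 0.829²) = 1/√0.3128 = 1.788; τ_2 = 433.0/1.788 = 242.2 μs.
Leg 3: speed unknown; τ_3 = 482.2/γ_3.
Total proper time: 134.7 + 242.2 + τ_3 = 592.9, so τ_3 = 592.9 − 376.8 = 216.1 μs.
γ_3 = 482.2/216.1 = 2.231; β = √(1 − 1/γ²) = √0.7992.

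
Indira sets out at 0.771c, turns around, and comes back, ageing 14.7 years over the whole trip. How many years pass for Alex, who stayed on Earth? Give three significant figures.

Δt = 23.1 years

γ = 1/√(1 − 0.771²) = 1/√0.4056 = 1.570
Earth-frame duration is the dilated interval: Δt = γτ = 1.570 × 14.7 years.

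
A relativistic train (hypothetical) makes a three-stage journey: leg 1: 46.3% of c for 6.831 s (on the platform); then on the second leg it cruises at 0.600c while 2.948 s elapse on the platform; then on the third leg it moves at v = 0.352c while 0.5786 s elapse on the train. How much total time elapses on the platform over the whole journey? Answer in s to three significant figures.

Δt = 10.4 s

Leg 1: 6.831 s is already measured on the platform.
Leg 2: 2.948 s is already measured on the platform.
Leg 3: γ = 1/√(1 − 0.352²) = 1/√0.8761 = 1.068; Δt_3 = 1.068 × 0.5786 = 0.6182 s.
Total: 6.831 + 2.948 + 0.6182 s.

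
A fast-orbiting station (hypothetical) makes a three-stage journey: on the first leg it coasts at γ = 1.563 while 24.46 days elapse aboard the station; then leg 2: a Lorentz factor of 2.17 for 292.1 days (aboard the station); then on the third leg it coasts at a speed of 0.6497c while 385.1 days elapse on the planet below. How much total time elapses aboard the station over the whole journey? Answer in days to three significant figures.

Leg 1: 24.46 days is already measured aboard the station.
Leg 2: 292.1 days is already measured aboard the station.
Leg 3: γ = 1/√(1 − 0.6497²) = 1/√0.5779 = 1.315; τ_3 = 385.1/1.315 = 292.7 days.
Total: 24.46 + 292.1 + 292.7 days.

τ = 609 days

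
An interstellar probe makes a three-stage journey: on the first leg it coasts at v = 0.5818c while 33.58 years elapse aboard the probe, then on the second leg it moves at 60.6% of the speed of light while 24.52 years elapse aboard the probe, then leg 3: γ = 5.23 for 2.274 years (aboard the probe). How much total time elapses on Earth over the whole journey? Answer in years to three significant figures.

Δt = 84.0 years

Leg 1: γ = 1/√(1 − 0.5818²) = 1/√0.6615 = 1.230; Δt_1 = 1.230 × 33.58 = 41.29 years.
Leg 2: β = 0.606; γ = 1/√(1 − 0.606²) = 1/√0.6328 = 1.257; Δt_2 = 1.257 × 24.52 = 30.82 years.
Leg 3: γ = 5.23; Δt_3 = 5.230 × 2.274 = 11.89 years.
Total: 41.29 + 30.82 + 11.89 years.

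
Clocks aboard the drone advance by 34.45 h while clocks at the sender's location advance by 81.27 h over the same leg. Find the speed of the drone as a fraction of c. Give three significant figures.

β = 0.906

The proper time is measured aboard the drone (both events occur at the drone's location); Δt is measured at the sender's location. γ = Δt/τ = 81.27/34.45 = 2.359.
β = √(1 − 1/γ²) = √(1 − 0.1797) = √0.8203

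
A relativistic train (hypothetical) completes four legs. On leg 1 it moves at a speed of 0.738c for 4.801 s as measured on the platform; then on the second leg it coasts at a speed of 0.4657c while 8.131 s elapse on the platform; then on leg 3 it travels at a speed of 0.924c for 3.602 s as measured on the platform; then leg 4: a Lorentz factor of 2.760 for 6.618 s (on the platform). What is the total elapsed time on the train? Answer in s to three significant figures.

Leg 1: γ = 1/√(1 − 0.738²) = 1/√0.4554 = 1.482; τ_1 = 4.801/1.482 = 3.240 s.
Leg 2: γ = 1/√(1 − 0.4657²) = 1/√0.7831 = 1.130; τ_2 = 8.131/1.130 = 7.195 s.
Leg 3: γ = 1/√(1 − 0.924²) = 1/√0.1462 = 2.615; τ_3 = 3.602/2.615 = 1.377 s.
Leg 4: γ = 2.760; τ_4 = 6.618/2.760 = 2.398 s.
Total: 3.240 + 7.195 + 1.377 + 2.398 s.

τ = 14.2 s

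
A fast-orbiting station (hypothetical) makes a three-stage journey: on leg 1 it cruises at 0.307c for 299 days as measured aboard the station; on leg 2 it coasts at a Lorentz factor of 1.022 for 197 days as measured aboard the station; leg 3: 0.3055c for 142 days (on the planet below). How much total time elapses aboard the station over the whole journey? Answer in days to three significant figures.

τ = 631 days

Leg 1: 299 days is already measured aboard the station.
Leg 2: 197 days is already measured aboard the station.
Leg 3: γ = 1/√(1 − 0.3055²) = 1/√0.9067 = 1.050; τ_3 = 142/1.050 = 135.2 days.
Total: 299.0 + 197.0 + 135.2 days.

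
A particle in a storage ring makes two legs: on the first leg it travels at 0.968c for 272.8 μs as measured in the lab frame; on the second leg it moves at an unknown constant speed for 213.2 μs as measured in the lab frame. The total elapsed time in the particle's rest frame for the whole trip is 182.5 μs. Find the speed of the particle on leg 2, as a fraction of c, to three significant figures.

Leg 1: γ = 1/√(1 − 0.968²) = 1/√0.06298 = 3.985; τ_1 = 272.8/3.985 = 68.46 μs.
Leg 2: speed unknown; τ_2 = 213.2/γ_2.
Total proper time: 68.46 + τ_2 = 182.5, so τ_2 = 182.5 − 68.46 = 114.0 μs.
γ_2 = 213.2/114.0 = 1.870; β = √(1 − 1/γ²) = √0.7139.

β = 0.845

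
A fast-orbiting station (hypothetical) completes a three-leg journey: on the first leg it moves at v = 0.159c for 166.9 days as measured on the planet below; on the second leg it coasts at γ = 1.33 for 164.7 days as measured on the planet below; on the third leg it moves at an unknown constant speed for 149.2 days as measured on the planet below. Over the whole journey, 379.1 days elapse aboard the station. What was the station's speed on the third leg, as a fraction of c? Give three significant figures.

β = 0.795

Leg 1: γ = 1/√(1 − 0.159²) = 1/√0.9747 = 1.013; τ_1 = 166.9/1.013 = 164.8 days.
Leg 2: γ = 1.33; τ_2 = 164.7/1.330 = 123.8 days.
Leg 3: speed unknown; τ_3 = 149.2/γ_3.
Total proper time: 164.8 + 123.8 + τ_3 = 379.1, so τ_3 = 379.1 − 288.6 = 90.49 days.
γ_3 = 149.2/90.49 = 1.649; β = √(1 − 1/γ²) = √0.6322.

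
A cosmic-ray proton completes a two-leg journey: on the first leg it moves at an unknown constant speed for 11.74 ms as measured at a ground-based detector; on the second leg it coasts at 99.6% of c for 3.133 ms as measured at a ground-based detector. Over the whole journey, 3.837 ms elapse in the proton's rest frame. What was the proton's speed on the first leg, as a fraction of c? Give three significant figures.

β = 0.953

Leg 1: speed unknown; τ_1 = 11.74/γ_1.
Leg 2: β = 0.996; γ = 1/√(1 − 0.996²) = 1/√0.007984 = 11.19; τ_2 = 3.133/11.19 = 0.2799 ms.
Total proper time: τ_1 + 0.2799 = 3.837, so τ_1 = 3.837 − 0.2799 = 3.557 ms.
γ_1 = 11.74/3.557 = 3.300; β = √(1 − 1/γ²) = √0.9082.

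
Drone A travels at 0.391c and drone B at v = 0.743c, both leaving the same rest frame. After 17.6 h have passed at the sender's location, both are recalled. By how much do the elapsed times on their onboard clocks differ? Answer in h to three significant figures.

|τ_A − τ_B| = 4.42 h

A: γ = 1/√(1 − 0.391²) = 1/√0.8471 = 1.086; τ_A = 17.6/1.086 = 16.20 h.
B: γ = 1/√(1 − 0.743²) = 1/√0.4480 = 1.494; τ_B = 17.6/1.494 = 11.78 h.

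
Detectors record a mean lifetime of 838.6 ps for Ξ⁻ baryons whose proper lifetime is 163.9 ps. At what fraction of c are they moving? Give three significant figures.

β = 0.981

γ = Δt/τ₀ = 838.6/163.9 = 5.117
β = √(1 − 1/γ²) = √(1 − 0.03820) = √0.9618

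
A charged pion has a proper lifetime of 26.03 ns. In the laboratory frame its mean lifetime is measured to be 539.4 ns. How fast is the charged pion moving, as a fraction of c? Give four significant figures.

γ = Δt/τ₀ = 539.4/26.03 = 20.72
β = √(1 − 1/γ²) = √(1 − 0.002329) = √0.9977

v = 0.9988c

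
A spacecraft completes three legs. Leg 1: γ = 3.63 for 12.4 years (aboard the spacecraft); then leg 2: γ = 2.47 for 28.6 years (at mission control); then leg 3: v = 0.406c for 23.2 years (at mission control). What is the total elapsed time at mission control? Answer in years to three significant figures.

Δt = 96.8 years

Leg 1: γ = 3.63; Δt_1 = 3.630 × 12.4 = 45.01 years.
Leg 2: 28.6 years is already measured at mission control.
Leg 3: 23.2 years is already measured at mission control.
Total: 45.01 + 28.60 + 23.20 years.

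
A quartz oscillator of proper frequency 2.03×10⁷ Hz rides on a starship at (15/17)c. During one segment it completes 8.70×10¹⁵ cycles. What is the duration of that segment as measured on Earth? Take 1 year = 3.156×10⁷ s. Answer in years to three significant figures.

Δt = 28.9 years

γ = 1/√(1 − (15/17)²) = 17/8 = 2.125
Proper time for N cycles: τ = N/f = 8.70×10¹⁵/(2.03×10⁷) = 4.286×10⁸ s = 13.58 years.
Lab-frame duration Δt = γτ = 2.125 × 13.58 = 28.86 years.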